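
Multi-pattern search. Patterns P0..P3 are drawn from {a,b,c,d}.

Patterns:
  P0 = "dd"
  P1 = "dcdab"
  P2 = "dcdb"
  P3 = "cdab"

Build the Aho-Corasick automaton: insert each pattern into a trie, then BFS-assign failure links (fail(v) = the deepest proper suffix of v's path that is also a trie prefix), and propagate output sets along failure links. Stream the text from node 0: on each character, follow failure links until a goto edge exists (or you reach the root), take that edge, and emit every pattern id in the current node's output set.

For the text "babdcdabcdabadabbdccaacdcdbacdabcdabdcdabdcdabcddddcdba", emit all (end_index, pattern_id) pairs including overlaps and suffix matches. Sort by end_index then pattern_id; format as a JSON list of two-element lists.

Construct AC machine:
Trie (insert patterns):
  n0 'ε': c→8 d→1
  n1 'd': c→3 d→2
  n2 'dd': ·  ←P0
  n3 'dc': d→4
  n4 'dcd': a→5 b→7
  n5 'dcda': b→6
  n6 'dcdab': ·  ←P1
  n7 'dcdb': ·  ←P2
  n8 'c': d→9
  n9 'cd': a→10
  n10 'cda': b→11
  n11 'cdab': ·  ←P3

BFS fail/out derivation:
  fail(1) 'd': from fail(0)=0 chase 'd': 0 ⇒ 0;  out=∅∪out(0)=∅
  fail(8) 'c': from fail(0)=0 chase 'c': 0 ⇒ 0;  out=∅∪out(0)=∅
  fail(2) 'dd': from fail(1)=0 chase 'd': 0 ⇒ 1;  out={0}∪out(1)={0}
  fail(3) 'dc': from fail(1)=0 chase 'c': 0 ⇒ 8;  out=∅∪out(8)=∅
  fail(9) 'cd': from fail(8)=0 chase 'd': 0 ⇒ 1;  out=∅∪out(1)=∅
  fail(4) 'dcd': from fail(3)=8 chase 'd': 8 ⇒ 9;  out=∅∪out(9)=∅
  fail(10) 'cda': from fail(9)=1 chase 'a': 1→0 ⇒ 0;  out=∅∪out(0)=∅
  fail(5) 'dcda': from fail(4)=9 chase 'a': 9 ⇒ 10;  out=∅∪out(10)=∅
  fail(7) 'dcdb': from fail(4)=9 chase 'b': 9→1→0 ⇒ 0;  out={2}∪out(0)={2}
  fail(11) 'cdab': from fail(10)=0 chase 'b': 0 ⇒ 0;  out={3}∪out(0)={3}
  fail(6) 'dcdab': from fail(5)=10 chase 'b': 10 ⇒ 11;  out={1}∪out(11)={1,3}

Run:
[0] read 'b'  n0⇒n0
[1] read 'a'  n0⇒n0
[2] read 'b'  n0⇒n0
[3] read 'd'  n0⇒n1
[4] read 'c'  n1⇒n3
[5] read 'd'  n3⇒n4
[6] read 'a'  n4⇒n5
[7] read 'b'  n5⇒n6  → match P1@[3:7],P3@[4:7]
[8] read 'c'  n6⇒n8 ·f
[9] read 'd'  n8⇒n9
[10] read 'a'  n9⇒n10
[11] read 'b'  n10⇒n11  → match P3@[8:11]
[12] read 'a'  n11⇒n0 ·f
[13] read 'd'  n0⇒n1
[14] read 'a'  n1⇒n0 ·f
[15] read 'b'  n0⇒n0
[16] read 'b'  n0⇒n0
[17] read 'd'  n0⇒n1
[18] read 'c'  n1⇒n3
[19] read 'c'  n3⇒n8 ·f
[20] read 'a'  n8⇒n0 ·f
[21] read 'a'  n0⇒n0
[22] read 'c'  n0⇒n8
[23] read 'd'  n8⇒n9
[24] read 'c'  n9⇒n3 ·f
[25] read 'd'  n3⇒n4
[26] read 'b'  n4⇒n7  → match P2@[23:26]
[27] read 'a'  n7⇒n0 ·f
[28] read 'c'  n0⇒n8
[29] read 'd'  n8⇒n9
[30] read 'a'  n9⇒n10
[31] read 'b'  n10⇒n11  → match P3@[28:31]
[32] read 'c'  n11⇒n8 ·f
[33] read 'd'  n8⇒n9
[34] read 'a'  n9⇒n10
[35] read 'b'  n10⇒n11  → match P3@[32:35]
[36] read 'd'  n11⇒n1 ·f
[37] read 'c'  n1⇒n3
[38] read 'd'  n3⇒n4
[39] read 'a'  n4⇒n5
[40] read 'b'  n5⇒n6  → match P1@[36:40],P3@[37:40]
[41] read 'd'  n6⇒n1 ·f
[42] read 'c'  n1⇒n3
[43] read 'd'  n3⇒n4
[44] read 'a'  n4⇒n5
[45] read 'b'  n5⇒n6  → match P1@[41:45],P3@[42:45]
[46] read 'c'  n6⇒n8 ·f
[47] read 'd'  n8⇒n9
[48] read 'd'  n9⇒n2 ·f  → match P0@[47:48]
[49] read 'd'  n2⇒n2 ·f  → match P0@[48:49]
[50] read 'd'  n2⇒n2 ·f  → match P0@[49:50]
[51] read 'c'  n2⇒n3 ·f
[52] read 'd'  n3⇒n4
[53] read 'b'  n4⇒n7  → match P2@[50:53]
[54] read 'a'  n7⇒n0 ·f

Result: [[7,1],[7,3],[11,3],[26,2],[31,3],[35,3],[40,1],[40,3],[45,1],[45,3],[48,0],[49,0],[50,0],[53,2]]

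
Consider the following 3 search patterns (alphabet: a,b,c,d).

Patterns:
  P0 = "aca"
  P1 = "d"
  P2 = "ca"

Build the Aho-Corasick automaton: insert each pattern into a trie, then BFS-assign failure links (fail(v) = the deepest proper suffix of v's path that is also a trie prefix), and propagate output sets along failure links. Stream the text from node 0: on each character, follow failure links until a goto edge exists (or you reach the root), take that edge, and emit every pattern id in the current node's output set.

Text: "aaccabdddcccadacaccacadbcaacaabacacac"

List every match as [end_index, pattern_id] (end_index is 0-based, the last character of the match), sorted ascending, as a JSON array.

Build:
Trie (insert patterns):
  n0 'ε': a→1 c→5 d→4
  n1 'a': c→2
  n2 'ac': a→3
  n3 'aca': ·  [P0 ends]
  n4 'd': ·  [P1 ends]
  n5 'c': a→6
  n6 'ca': ·  [P2 ends]

BFS fail/out derivation:
  n1('a'): parent n0 fail=0; on 'a' 0 → fail=0;  out ∅∪∅=∅
  n4('d'): parent n0 fail=0; on 'd' 0 → fail=0;  out {1}∪∅={1}
  n5('c'): parent n0 fail=0; on 'c' 0 → fail=0;  out ∅∪∅=∅
  n2('ac'): parent n1 fail=0; on 'c' 0 → fail=5;  out ∅∪∅=∅
  n6('ca'): parent n5 fail=0; on 'a' 0 → fail=1;  out {2}∪∅={2}
  n3('aca'): parent n2 fail=5; on 'a' 5 → fail=6;  out {0}∪{2}={0,2}

Run:
i=0 'a': node 0→1
i=1 'a': node 1→1 (via fail)
i=2 'c': node 1→2
i=3 'c': node 2→5 (via fail)
i=4 'a': node 5→6  emit P2@[3:4]
i=5 'b': node 6→0 (via fail)
i=6 'd': node 0→4  emit P1@[6:6]
i=7 'd': node 4→4 (via fail)  emit P1@[7:7]
i=8 'd': node 4→4 (via fail)  emit P1@[8:8]
i=9 'c': node 4→5 (via fail)
i=10 'c': node 5→5 (via fail)
i=11 'c': node 5→5 (via fail)
i=12 'a': node 5→6  emit P2@[11:12]
i=13 'd': node 6→4 (via fail)  emit P1@[13:13]
i=14 'a': node 4→1 (via fail)
i=15 'c': node 1→2
i=16 'a': node 2→3  emit P0@[14:16],P2@[15:16]
i=17 'c': node 3→2 (via fail)
i=18 'c': node 2→5 (via fail)
i=19 'a': node 5→6  emit P2@[18:19]
i=20 'c': node 6→2 (via fail)
i=21 'a': node 2→3  emit P0@[19:21],P2@[20:21]
i=22 'd': node 3→4 (via fail)  emit P1@[22:22]
i=23 'b': node 4→0 (via fail)
i=24 'c': node 0→5
i=25 'a': node 5→6  emit P2@[24:25]
i=26 'a': node 6→1 (via fail)
i=27 'c': node 1→2
i=28 'a': node 2→3  emit P0@[26:28],P2@[27:28]
i=29 'a': node 3→1 (via fail)
i=30 'b': node 1→0 (via fail)
i=31 'a': node 0→1
i=32 'c': node 1→2
i=33 'a': node 2→3  emit P0@[31:33],P2@[32:33]
i=34 'c': node 3→2 (via fail)
i=35 'a': node 2→3  emit P0@[33:35],P2@[34:35]
i=36 'c': node 3→2 (via fail)

All matches (sorted): [[4,2],[6,1],[7,1],[8,1],[12,2],[13,1],[16,0],[16,2],[19,2],[21,0],[21,2],[22,1],[25,2],[28,0],[28,2],[33,0],[33,2],[35,0],[35,2]]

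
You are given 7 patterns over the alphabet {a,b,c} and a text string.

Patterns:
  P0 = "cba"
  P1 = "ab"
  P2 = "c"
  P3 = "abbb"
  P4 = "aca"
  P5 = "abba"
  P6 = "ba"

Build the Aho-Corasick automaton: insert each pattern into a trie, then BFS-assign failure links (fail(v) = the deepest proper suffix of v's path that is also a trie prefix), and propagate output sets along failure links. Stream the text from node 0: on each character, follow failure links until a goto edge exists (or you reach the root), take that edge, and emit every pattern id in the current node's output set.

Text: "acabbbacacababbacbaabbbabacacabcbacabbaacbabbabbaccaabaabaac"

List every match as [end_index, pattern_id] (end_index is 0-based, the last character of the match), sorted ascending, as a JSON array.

Build automaton:
Trie (insert patterns):
  n0 'ε': a→4 b→11 c→1
  n1 'c': b→2  [P2 ends]
  n2 'cb': a→3
  n3 'cba': ·  [P0 ends]
  n4 'a': b→5 c→8
  n5 'ab': b→6  [P1 ends]
  n6 'abb': a→10 b→7
  n7 'abbb': ·  [P3 ends]
  n8 'ac': a→9
  n9 'aca': ·  [P4 ends]
  n10 'abba': ·  [P5 ends]
  n11 'b': a→12
  n12 'ba': ·  [P6 ends]

BFS fail/out derivation:
  fail(1) 'c': from fail(0)=0 chase 'c': 0 ⇒ 0;  out={2}∪out(0)={2}
  fail(4) 'a': from fail(0)=0 chase 'a': 0 ⇒ 0;  out=∅∪out(0)=∅
  fail(11) 'b': from fail(0)=0 chase 'b': 0 ⇒ 0;  out=∅∪out(0)=∅
  fail(2) 'cb': from fail(1)=0 chase 'b': 0 ⇒ 11;  out=∅∪out(11)=∅
  fail(5) 'ab': from fail(4)=0 chase 'b': 0 ⇒ 11;  out={1}∪out(11)={1}
  fail(8) 'ac': from fail(4)=0 chase 'c': 0 ⇒ 1;  out=∅∪out(1)={2}
  fail(12) 'ba': from fail(11)=0 chase 'a': 0 ⇒ 4;  out={6}∪out(4)={6}
  fail(3) 'cba': from fail(2)=11 chase 'a': 11 ⇒ 12;  out={0}∪out(12)={0,6}
  fail(6) 'abb': from fail(5)=11 chase 'b': 11→0 ⇒ 11;  out=∅∪out(11)=∅
  fail(9) 'aca': from fail(8)=1 chase 'a': 1→0 ⇒ 4;  out={4}∪out(4)={4}
  fail(7) 'abbb': from fail(6)=11 chase 'b': 11→0 ⇒ 11;  out={3}∪out(11)={3}
  fail(10) 'abba': from fail(6)=11 chase 'a': 11 ⇒ 12;  out={5}∪out(12)={5,6}

Scan:
pos 0 'a': at 4
pos 1 'c': at 8  → match P2@[1:1]
pos 2 'a': at 9  → match P4@[0:2]
pos 3 'b': at 5 (fail-walked)  → match P1@[2:3]
pos 4 'b': at 6
pos 5 'b': at 7  → match P3@[2:5]
pos 6 'a': at 12 (fail-walked)  → match P6@[5:6]
pos 7 'c': at 8 (fail-walked)  → match P2@[7:7]
pos 8 'a': at 9  → match P4@[6:8]
pos 9 'c': at 8 (fail-walked)  → match P2@[9:9]
pos 10 'a': at 9  → match P4@[8:10]
pos 11 'b': at 5 (fail-walked)  → match P1@[10:11]
pos 12 'a': at 12 (fail-walked)  → match P6@[11:12]
pos 13 'b': at 5 (fail-walked)  → match P1@[12:13]
pos 14 'b': at 6
pos 15 'a': at 10  → match P5@[12:15],P6@[14:15]
pos 16 'c': at 8 (fail-walked)  → match P2@[16:16]
pos 17 'b': at 2 (fail-walked)
pos 18 'a': at 3  → match P0@[16:18],P6@[17:18]
pos 19 'a': at 4 (fail-walked)
pos 20 'b': at 5  → match P1@[19:20]
pos 21 'b': at 6
pos 22 'b': at 7  → match P3@[19:22]
pos 23 'a': at 12 (fail-walked)  → match P6@[22:23]
pos 24 'b': at 5 (fail-walked)  → match P1@[23:24]
pos 25 'a': at 12 (fail-walked)  → match P6@[24:25]
pos 26 'c': at 8 (fail-walked)  → match P2@[26:26]
pos 27 'a': at 9  → match P4@[25:27]
pos 28 'c': at 8 (fail-walked)  → match P2@[28:28]
pos 29 'a': at 9  → match P4@[27:29]
pos 30 'b': at 5 (fail-walked)  → match P1@[29:30]
pos 31 'c': at 1 (fail-walked)  → match P2@[31:31]
pos 32 'b': at 2
pos 33 'a': at 3  → match P0@[31:33],P6@[32:33]
pos 34 'c': at 8 (fail-walked)  → match P2@[34:34]
pos 35 'a': at 9  → match P4@[33:35]
pos 36 'b': at 5 (fail-walked)  → match P1@[35:36]
pos 37 'b': at 6
pos 38 'a': at 10  → match P5@[35:38],P6@[37:38]
pos 39 'a': at 4 (fail-walked)
pos 40 'c': at 8  → match P2@[40:40]
pos 41 'b': at 2 (fail-walked)
pos 42 'a': at 3  → match P0@[40:42],P6@[41:42]
pos 43 'b': at 5 (fail-walked)  → match P1@[42:43]
pos 44 'b': at 6
pos 45 'a': at 10  → match P5@[42:45],P6@[44:45]
pos 46 'b': at 5 (fail-walked)  → match P1@[45:46]
pos 47 'b': at 6
pos 48 'a': at 10  → match P5@[45:48],P6@[47:48]
pos 49 'c': at 8 (fail-walked)  → match P2@[49:49]
pos 50 'c': at 1 (fail-walked)  → match P2@[50:50]
pos 51 'a': at 4 (fail-walked)
pos 52 'a': at 4 (fail-walked)
pos 53 'b': at 5  → match P1@[52:53]
pos 54 'a': at 12 (fail-walked)  → match P6@[53:54]
pos 55 'a': at 4 (fail-walked)
pos 56 'b': at 5  → match P1@[55:56]
pos 57 'a': at 12 (fail-walked)  → match P6@[56:57]
pos 58 'a': at 4 (fail-walked)
pos 59 'c': at 8  → match P2@[59:59]

Result: [[1,2],[2,4],[3,1],[5,3],[6,6],[7,2],[8,4],[9,2],[10,4],[11,1],[12,6],[13,1],[15,5],[15,6],[16,2],[18,0],[18,6],[20,1],[22,3],[23,6],[24,1],[25,6],[26,2],[27,4],[28,2],[29,4],[30,1],[31,2],[33,0],[33,6],[34,2],[35,4],[36,1],[38,5],[38,6],[40,2],[42,0],[42,6],[43,1],[45,5],[45,6],[46,1],[48,5],[48,6],[49,2],[50,2],[53,1],[54,6],[56,1],[57,6],[59,2]]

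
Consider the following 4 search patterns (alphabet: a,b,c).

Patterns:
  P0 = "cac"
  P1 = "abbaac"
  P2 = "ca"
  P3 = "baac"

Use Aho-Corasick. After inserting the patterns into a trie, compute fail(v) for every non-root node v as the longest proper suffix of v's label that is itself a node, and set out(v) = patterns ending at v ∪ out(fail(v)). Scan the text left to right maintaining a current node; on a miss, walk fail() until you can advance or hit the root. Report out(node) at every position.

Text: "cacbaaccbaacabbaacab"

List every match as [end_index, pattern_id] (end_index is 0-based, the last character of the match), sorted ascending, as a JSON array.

Construct AC machine:
Trie (insert patterns):
  n0 'ε': a→4 b→10 c→1
  n1 'c': a→2
  n2 'ca': c→3  [P2 ends]
  n3 'cac': ·  [P0 ends]
  n4 'a': b→5
  n5 'ab': b→6
  n6 'abb': a→7
  n7 'abba': a→8
  n8 'abbaa': c→9
  n9 'abbaac': ·  [P1 ends]
  n10 'b': a→11
  n11 'ba': a→12
  n12 'baa': c→13
  n13 'baac': ·  [P3 ends]

Failure links (BFS by depth):
  n1('c'): parent n0 fail=0; on 'c' 0 → fail=0;  out ∅∪∅=∅
  n4('a'): parent n0 fail=0; on 'a' 0 → fail=0;  out ∅∪∅=∅
  n10('b'): parent n0 fail=0; on 'b' 0 → fail=0;  out ∅∪∅=∅
  n2('ca'): parent n1 fail=0; on 'a' 0 → fail=4;  out {2}∪∅={2}
  n5('ab'): parent n4 fail=0; on 'b' 0 → fail=10;  out ∅∪∅=∅
  n11('ba'): parent n10 fail=0; on 'a' 0 → fail=4;  out ∅∪∅=∅
  n3('cac'): parent n2 fail=4; on 'c' 4→0 → fail=1;  out {0}∪∅={0}
  n6('abb'): parent n5 fail=10; on 'b' 10→0 → fail=10;  out ∅∪∅=∅
  n12('baa'): parent n11 fail=4; on 'a' 4→0 → fail=4;  out ∅∪∅=∅
  n7('abba'): parent n6 fail=10; on 'a' 10 → fail=11;  out ∅∪∅=∅
  n13('baac'): parent n12 fail=4; on 'c' 4→0 → fail=1;  out {3}∪∅={3}
  n8('abbaa'): parent n7 fail=11; on 'a' 11 → fail=12;  out ∅∪∅=∅
  n9('abbaac'): parent n8 fail=12; on 'c' 12 → fail=13;  out {1}∪{3}={1,3}

Scan:
[0] read 'c'  n0⇒n1
[1] read 'a'  n1⇒n2  ** P2@[0:1]
[2] read 'c'  n2⇒n3  ** P0@[0:2]
[3] read 'b'  n3⇒n10 (via fail)
[4] read 'a'  n10⇒n11
[5] read 'a'  n11⇒n12
[6] read 'c'  n12⇒n13  ** P3@[3:6]
[7] read 'c'  n13⇒n1 (via fail)
[8] read 'b'  n1⇒n10 (via fail)
[9] read 'a'  n10⇒n11
[10] read 'a'  n11⇒n12
[11] read 'c'  n12⇒n13  ** P3@[8:11]
[12] read 'a'  n13⇒n2 (via fail)  ** P2@[11:12]
[13] read 'b'  n2⇒n5 (via fail)
[14] read 'b'  n5⇒n6
[15] read 'a'  n6⇒n7
[16] read 'a'  n7⇒n8
[17] read 'c'  n8⇒n9  ** P1@[12:17],P3@[14:17]
[18] read 'a'  n9⇒n2 (via fail)  ** P2@[17:18]
[19] read 'b'  n2⇒n5 (via fail)

Matches: [[1,2],[2,0],[6,3],[11,3],[12,2],[17,1],[17,3],[18,2]]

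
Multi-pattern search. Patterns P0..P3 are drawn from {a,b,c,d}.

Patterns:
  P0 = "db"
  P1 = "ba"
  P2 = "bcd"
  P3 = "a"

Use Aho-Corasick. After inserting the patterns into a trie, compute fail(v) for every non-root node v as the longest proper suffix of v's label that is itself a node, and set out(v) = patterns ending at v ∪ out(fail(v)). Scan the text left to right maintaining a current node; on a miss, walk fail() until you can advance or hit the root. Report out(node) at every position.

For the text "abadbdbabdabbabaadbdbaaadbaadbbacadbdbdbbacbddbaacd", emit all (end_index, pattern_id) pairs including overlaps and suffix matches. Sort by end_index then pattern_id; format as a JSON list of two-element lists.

Construct AC machine:
Trie (insert patterns):
  0='ε' goto a→7 b→3 d→1
  1='d' goto b→2
  2='db' goto ·  ←P0
  3='b' goto a→4 c→5
  4='ba' goto ·  ←P1
  5='bc' goto d→6
  6='bcd' goto ·  ←P2
  7='a' goto ·  ←P3

BFS fail/out derivation:
  n1('d'): parent n0 fail=0; on 'd' 0 → fail=0;  out ∅∪∅=∅
  n3('b'): parent n0 fail=0; on 'b' 0 → fail=0;  out ∅∪∅=∅
  n7('a'): parent n0 fail=0; on 'a' 0 → fail=0;  out {3}∪∅={3}
  n2('db'): parent n1 fail=0; on 'b' 0 → fail=3;  out {0}∪∅={0}
  n4('ba'): parent n3 fail=0; on 'a' 0 → fail=7;  out {1}∪{3}={1,3}
  n5('bc'): parent n3 fail=0; on 'c' 0 → fail=0;  out ∅∪∅=∅
  n6('bcd'): parent n5 fail=0; on 'd' 0 → fail=1;  out {2}∪∅={2}

Run:
[0] read 'a'  n0⇒n7  emit P3@[0:0]
[1] read 'b'  n7⇒n3 (via fail)
[2] read 'a'  n3⇒n4  emit P1@[1:2],P3@[2:2]
[3] read 'd'  n4⇒n1 (via fail)
[4] read 'b'  n1⇒n2  emit P0@[3:4]
[5] read 'd'  n2⇒n1 (via fail)
[6] read 'b'  n1⇒n2  emit P0@[5:6]
[7] read 'a'  n2⇒n4 (via fail)  emit P1@[6:7],P3@[7:7]
[8] read 'b'  n4⇒n3 (via fail)
[9] read 'd'  n3⇒n1 (via fail)
[10] read 'a'  n1⇒n7 (via fail)  emit P3@[10:10]
[11] read 'b'  n7⇒n3 (via fail)
[12] read 'b'  n3⇒n3 (via fail)
[13] read 'a'  n3⇒n4  emit P1@[12:13],P3@[13:13]
[14] read 'b'  n4⇒n3 (via fail)
[15] read 'a'  n3⇒n4  emit P1@[14:15],P3@[15:15]
[16] read 'a'  n4⇒n7 (via fail)  emit P3@[16:16]
[17] read 'd'  n7⇒n1 (via fail)
[18] read 'b'  n1⇒n2  emit P0@[17:18]
[19] read 'd'  n2⇒n1 (via fail)
[20] read 'b'  n1⇒n2  emit P0@[19:20]
[21] read 'a'  n2⇒n4 (via fail)  emit P1@[20:21],P3@[21:21]
[22] read 'a'  n4⇒n7 (via fail)  emit P3@[22:22]
[23] read 'a'  n7⇒n7 (via fail)  emit P3@[23:23]
[24] read 'd'  n7⇒n1 (via fail)
[25] read 'b'  n1⇒n2  emit P0@[24:25]
[26] read 'a'  n2⇒n4 (via fail)  emit P1@[25:26],P3@[26:26]
[27] read 'a'  n4⇒n7 (via fail)  emit P3@[27:27]
[28] read 'd'  n7⇒n1 (via fail)
[29] read 'b'  n1⇒n2  emit P0@[28:29]
[30] read 'b'  n2⇒n3 (via fail)
[31] read 'a'  n3⇒n4  emit P1@[30:31],P3@[31:31]
[32] read 'c'  n4⇒n0 (via fail)
[33] read 'a'  n0⇒n7  emit P3@[33:33]
[34] read 'd'  n7⇒n1 (via fail)
[35] read 'b'  n1⇒n2  emit P0@[34:35]
[36] read 'd'  n2⇒n1 (via fail)
[37] read 'b'  n1⇒n2  emit P0@[36:37]
[38] read 'd'  n2⇒n1 (via fail)
[39] read 'b'  n1⇒n2  emit P0@[38:39]
[40] read 'b'  n2⇒n3 (via fail)
[41] read 'a'  n3⇒n4  emit P1@[40:41],P3@[41:41]
[42] read 'c'  n4⇒n0 (via fail)
[43] read 'b'  n0⇒n3
[44] read 'd'  n3⇒n1 (via fail)
[45] read 'd'  n1⇒n1 (via fail)
[46] read 'b'  n1⇒n2  emit P0@[45:46]
[47] read 'a'  n2⇒n4 (via fail)  emit P1@[46:47],P3@[47:47]
[48] read 'a'  n4⇒n7 (via fail)  emit P3@[48:48]
[49] read 'c'  n7⇒n0 (via fail)
[50] read 'd'  n0⇒n1

All matches (sorted): [[0,3],[2,1],[2,3],[4,0],[6,0],[7,1],[7,3],[10,3],[13,1],[13,3],[15,1],[15,3],[16,3],[18,0],[20,0],[21,1],[21,3],[22,3],[23,3],[25,0],[26,1],[26,3],[27,3],[29,0],[31,1],[31,3],[33,3],[35,0],[37,0],[39,0],[41,1],[41,3],[46,0],[47,1],[47,3],[48,3]]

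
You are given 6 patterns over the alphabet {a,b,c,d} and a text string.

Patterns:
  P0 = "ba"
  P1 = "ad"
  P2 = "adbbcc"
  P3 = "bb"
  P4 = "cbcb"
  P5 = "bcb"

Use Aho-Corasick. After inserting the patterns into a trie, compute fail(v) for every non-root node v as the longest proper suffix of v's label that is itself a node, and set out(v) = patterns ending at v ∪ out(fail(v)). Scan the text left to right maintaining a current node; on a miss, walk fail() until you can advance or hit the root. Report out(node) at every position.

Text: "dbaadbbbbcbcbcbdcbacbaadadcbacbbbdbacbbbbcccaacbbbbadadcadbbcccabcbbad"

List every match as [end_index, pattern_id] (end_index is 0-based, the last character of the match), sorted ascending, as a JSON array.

Build automaton:
Trie nodes:
  0='ε' goto a→3 b→1 c→10
  1='b' goto a→2 b→9 c→14
  2='ba' goto ·  [P0 ends]
  3='a' goto d→4
  4='ad' goto b→5  [P1 ends]
  5='adb' goto b→6
  6='adbb' goto c→7
  7='adbbc' goto c→8
  8='adbbcc' goto ·  [P2 ends]
  9='bb' goto ·  [P3 ends]
  10='c' goto b→11
  11='cb' goto c→12
  12='cbc' goto b→13
  13='cbcb' goto ·  [P4 ends]
  14='bc' goto b→15
  15='bcb' goto ·  [P5 ends]

Failure links (BFS by depth):
  n1('b'): parent n0 fail=0; on 'b' 0 → fail=0;  out ∅∪∅=∅
  n3('a'): parent n0 fail=0; on 'a' 0 → fail=0;  out ∅∪∅=∅
  n10('c'): parent n0 fail=0; on 'c' 0 → fail=0;  out ∅∪∅=∅
  n2('ba'): parent n1 fail=0; on 'a' 0 → fail=3;  out {0}∪∅={0}
  n4('ad'): parent n3 fail=0; on 'd' 0 → fail=0;  out {1}∪∅={1}
  n9('bb'): parent n1 fail=0; on 'b' 0 → fail=1;  out {3}∪∅={3}
  n11('cb'): parent n10 fail=0; on 'b' 0 → fail=1;  out ∅∪∅=∅
  n14('bc'): parent n1 fail=0; on 'c' 0 → fail=10;  out ∅∪∅=∅
  n5('adb'): parent n4 fail=0; on 'b' 0 → fail=1;  out ∅∪∅=∅
  n12('cbc'): parent n11 fail=1; on 'c' 1 → fail=14;  out ∅∪∅=∅
  n15('bcb'): parent n14 fail=10; on 'b' 10 → fail=11;  out {5}∪∅={5}
  n6('adbb'): parent n5 fail=1; on 'b' 1 → fail=9;  out ∅∪{3}={3}
  n13('cbcb'): parent n12 fail=14; on 'b' 14 → fail=15;  out {4}∪{5}={4,5}
  n7('adbbc'): parent n6 fail=9; on 'c' 9→1 → fail=14;  out ∅∪∅=∅
  n8('adbbcc'): parent n7 fail=14; on 'c' 14→10→0 → fail=10;  out {2}∪∅={2}

Text stream:
[0] read 'd'  n0⇒n0
[1] read 'b'  n0⇒n1
[2] read 'a'  n1⇒n2  emit P0@[1:2]
[3] read 'a'  n2⇒n3 (fail-walked)
[4] read 'd'  n3⇒n4  emit P1@[3:4]
[5] read 'b'  n4⇒n5
[6] read 'b'  n5⇒n6  emit P3@[5:6]
[7] read 'b'  n6⇒n9 (fail-walked)  emit P3@[6:7]
[8] read 'b'  n9⇒n9 (fail-walked)  emit P3@[7:8]
[9] read 'c'  n9⇒n14 (fail-walked)
[10] read 'b'  n14⇒n15  emit P5@[8:10]
[11] read 'c'  n15⇒n12 (fail-walked)
[12] read 'b'  n12⇒n13  emit P4@[9:12],P5@[10:12]
[13] read 'c'  n13⇒n12 (fail-walked)
[14] read 'b'  n12⇒n13  emit P4@[11:14],P5@[12:14]
[15] read 'd'  n13⇒n0 (fail-walked)
[16] read 'c'  n0⇒n10
[17] read 'b'  n10⇒n11
[18] read 'a'  n11⇒n2 (fail-walked)  emit P0@[17:18]
[19] read 'c'  n2⇒n10 (fail-walked)
[20] read 'b'  n10⇒n11
[21] read 'a'  n11⇒n2 (fail-walked)  emit P0@[20:21]
[22] read 'a'  n2⇒n3 (fail-walked)
[23] read 'd'  n3⇒n4  emit P1@[22:23]
[24] read 'a'  n4⇒n3 (fail-walked)
[25] read 'd'  n3⇒n4  emit P1@[24:25]
[26] read 'c'  n4⇒n10 (fail-walked)
[27] read 'b'  n10⇒n11
[28] read 'a'  n11⇒n2 (fail-walked)  emit P0@[27:28]
[29] read 'c'  n2⇒n10 (fail-walked)
[30] read 'b'  n10⇒n11
[31] read 'b'  n11⇒n9 (fail-walked)  emit P3@[30:31]
[32] read 'b'  n9⇒n9 (fail-walked)  emit P3@[31:32]
[33] read 'd'  n9⇒n0 (fail-walked)
[34] read 'b'  n0⇒n1
[35] read 'a'  n1⇒n2  emit P0@[34:35]
[36] read 'c'  n2⇒n10 (fail-walked)
[37] read 'b'  n10⇒n11
[38] read 'b'  n11⇒n9 (fail-walked)  emit P3@[37:38]
[39] read 'b'  n9⇒n9 (fail-walked)  emit P3@[38:39]
[40] read 'b'  n9⇒n9 (fail-walked)  emit P3@[39:40]
[41] read 'c'  n9⇒n14 (fail-walked)
[42] read 'c'  n14⇒n10 (fail-walked)
[43] read 'c'  n10⇒n10 (fail-walked)
[44] read 'a'  n10⇒n3 (fail-walked)
[45] read 'a'  n3⇒n3 (fail-walked)
[46] read 'c'  n3⇒n10 (fail-walked)
[47] read 'b'  n10⇒n11
[48] read 'b'  n11⇒n9 (fail-walked)  emit P3@[47:48]
[49] read 'b'  n9⇒n9 (fail-walked)  emit P3@[48:49]
[50] read 'b'  n9⇒n9 (fail-walked)  emit P3@[49:50]
[51] read 'a'  n9⇒n2 (fail-walked)  emit P0@[50:51]
[52] read 'd'  n2⇒n4 (fail-walked)  emit P1@[51:52]
[53] read 'a'  n4⇒n3 (fail-walked)
[54] read 'd'  n3⇒n4  emit P1@[53:54]
[55] read 'c'  n4⇒n10 (fail-walked)
[56] read 'a'  n10⇒n3 (fail-walked)
[57] read 'd'  n3⇒n4  emit P1@[56:57]
[58] read 'b'  n4⇒n5
[59] read 'b'  n5⇒n6  emit P3@[58:59]
[60] read 'c'  n6⇒n7
[61] read 'c'  n7⇒n8  emit P2@[56:61]
[62] read 'c'  n8⇒n10 (fail-walked)
[63] read 'a'  n10⇒n3 (fail-walked)
[64] read 'b'  n3⇒n1 (fail-walked)
[65] read 'c'  n1⇒n14
[66] read 'b'  n14⇒n15  emit P5@[64:66]
[67] read 'b'  n15⇒n9 (fail-walked)  emit P3@[66:67]
[68] read 'a'  n9⇒n2 (fail-walked)  emit P0@[67:68]
[69] read 'd'  n2⇒n4 (fail-walked)  emit P1@[68:69]

Matches: [[2,0],[4,1],[6,3],[7,3],[8,3],[10,5],[12,4],[12,5],[14,4],[14,5],[18,0],[21,0],[23,1],[25,1],[28,0],[31,3],[32,3],[35,0],[38,3],[39,3],[40,3],[48,3],[49,3],[50,3],[51,0],[52,1],[54,1],[57,1],[59,3],[61,2],[66,5],[67,3],[68,0],[69,1]]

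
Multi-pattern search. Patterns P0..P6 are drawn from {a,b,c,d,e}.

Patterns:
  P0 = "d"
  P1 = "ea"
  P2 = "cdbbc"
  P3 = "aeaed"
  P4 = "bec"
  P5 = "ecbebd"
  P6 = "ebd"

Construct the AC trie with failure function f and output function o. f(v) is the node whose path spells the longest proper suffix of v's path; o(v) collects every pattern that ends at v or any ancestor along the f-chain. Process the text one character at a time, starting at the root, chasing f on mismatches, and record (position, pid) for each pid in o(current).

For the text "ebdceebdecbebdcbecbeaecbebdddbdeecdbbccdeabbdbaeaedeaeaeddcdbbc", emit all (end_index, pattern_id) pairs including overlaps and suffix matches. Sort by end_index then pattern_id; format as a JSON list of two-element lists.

Construct AC machine:
Trie (insert patterns):
  n0 'ε': a→9 b→14 c→4 d→1 e→2
  n1 'd': ·  [P0 ends]
  n2 'e': a→3 b→22 c→17
  n3 'ea': ·  [P1 ends]
  n4 'c': d→5
  n5 'cd': b→6
  n6 'cdb': b→7
  n7 'cdbb': c→8
  n8 'cdbbc': ·  [P2 ends]
  n9 'a': e→10
  n10 'ae': a→11
  n11 'aea': e→12
  n12 'aeae': d→13
  n13 'aeaed': ·  [P3 ends]
  n14 'b': e→15
  n15 'be': c→16
  n16 'bec': ·  [P4 ends]
  n17 'ec': b→18
  n18 'ecb': e→19
  n19 'ecbe': b→20
  n20 'ecbeb': d→21
  n21 'ecbebd': ·  [P5 ends]
  n22 'eb': d→23
  n23 'ebd': ·  [P6 ends]

Failure links (BFS by depth):
  n1('d'): parent n0 fail=0; on 'd' 0 → fail=0;  out {0}∪∅={0}
  n2('e'): parent n0 fail=0; on 'e' 0 → fail=0;  out ∅∪∅=∅
  n4('c'): parent n0 fail=0; on 'c' 0 → fail=0;  out ∅∪∅=∅
  n9('a'): parent n0 fail=0; on 'a' 0 → fail=0;  out ∅∪∅=∅
  n14('b'): parent n0 fail=0; on 'b' 0 → fail=0;  out ∅∪∅=∅
  n3('ea'): parent n2 fail=0; on 'a' 0 → fail=9;  out {1}∪∅={1}
  n5('cd'): parent n4 fail=0; on 'd' 0 → fail=1;  out ∅∪{0}={0}
  n10('ae'): parent n9 fail=0; on 'e' 0 → fail=2;  out ∅∪∅=∅
  n15('be'): parent n14 fail=0; on 'e' 0 → fail=2;  out ∅∪∅=∅
  n17('ec'): parent n2 fail=0; on 'c' 0 → fail=4;  out ∅∪∅=∅
  n22('eb'): parent n2 fail=0; on 'b' 0 → fail=14;  out ∅∪∅=∅
  n6('cdb'): parent n5 fail=1; on 'b' 1→0 → fail=14;  out ∅∪∅=∅
  n11('aea'): parent n10 fail=2; on 'a' 2 → fail=3;  out ∅∪{1}={1}
  n16('bec'): parent n15 fail=2; on 'c' 2 → fail=17;  out {4}∪∅={4}
  n18('ecb'): parent n17 fail=4; on 'b' 4→0 → fail=14;  out ∅∪∅=∅
  n23('ebd'): parent n22 fail=14; on 'd' 14→0 → fail=1;  out {6}∪{0}={0,6}
  n7('cdbb'): parent n6 fail=14; on 'b' 14→0 → fail=14;  out ∅∪∅=∅
  n12('aeae'): parent n11 fail=3; on 'e' 3→9 → fail=10;  out ∅∪∅=∅
  n19('ecbe'): parent n18 fail=14; on 'e' 14 → fail=15;  out ∅∪∅=∅
  n8('cdbbc'): parent n7 fail=14; on 'c' 14→0 → fail=4;  out {2}∪∅={2}
  n13('aeaed'): parent n12 fail=10; on 'd' 10→2→0 → fail=1;  out {3}∪{0}={0,3}
  n20('ecbeb'): parent n19 fail=15; on 'b' 15→2 → fail=22;  out ∅∪∅=∅
  n21('ecbebd'): parent n20 fail=22; on 'd' 22 → fail=23;  out {5}∪{0,6}={0,5,6}

Run:
[0] read 'e'  n0⇒n2
[1] read 'b'  n2⇒n22
[2] read 'd'  n22⇒n23  ** P0@[2:2],P6@[0:2]
[3] read 'c'  n23⇒n4 (fail-walked)
[4] read 'e'  n4⇒n2 (fail-walked)
[5] read 'e'  n2⇒n2 (fail-walked)
[6] read 'b'  n2⇒n22
[7] read 'd'  n22⇒n23  ** P0@[7:7],P6@[5:7]
[8] read 'e'  n23⇒n2 (fail-walked)
[9] read 'c'  n2⇒n17
[10] read 'b'  n17⇒n18
[11] read 'e'  n18⇒n19
[12] read 'b'  n19⇒n20
[13] read 'd'  n20⇒n21  ** P0@[13:13],P5@[8:13],P6@[11:13]
[14] read 'c'  n21⇒n4 (fail-walked)
[15] read 'b'  n4⇒n14 (fail-walked)
[16] read 'e'  n14⇒n15
[17] read 'c'  n15⇒n16  ** P4@[15:17]
[18] read 'b'  n16⇒n18 (fail-walked)
[19] read 'e'  n18⇒n19
[20] read 'a'  n19⇒n3 (fail-walked)  ** P1@[19:20]
[21] read 'e'  n3⇒n10 (fail-walked)
[22] read 'c'  n10⇒n17 (fail-walked)
[23] read 'b'  n17⇒n18
[24] read 'e'  n18⇒n19
[25] read 'b'  n19⇒n20
[26] read 'd'  n20⇒n21  ** P0@[26:26],P5@[21:26],P6@[24:26]
[27] read 'd'  n21⇒n1 (fail-walked)  ** P0@[27:27]
[28] read 'd'  n1⇒n1 (fail-walked)  ** P0@[28:28]
[29] read 'b'  n1⇒n14 (fail-walked)
[30] read 'd'  n14⇒n1 (fail-walked)  ** P0@[30:30]
[31] read 'e'  n1⇒n2 (fail-walked)
[32] read 'e'  n2⇒n2 (fail-walked)
[33] read 'c'  n2⇒n17
[34] read 'd'  n17⇒n5 (fail-walked)  ** P0@[34:34]
[35] read 'b'  n5⇒n6
[36] read 'b'  n6⇒n7
[37] read 'c'  n7⇒n8  ** P2@[33:37]
[38] read 'c'  n8⇒n4 (fail-walked)
[39] read 'd'  n4⇒n5  ** P0@[39:39]
[40] read 'e'  n5⇒n2 (fail-walked)
[41] read 'a'  n2⇒n3  ** P1@[40:41]
[42] read 'b'  n3⇒n14 (fail-walked)
[43] read 'b'  n14⇒n14 (fail-walked)
[44] read 'd'  n14⇒n1 (fail-walked)  ** P0@[44:44]
[45] read 'b'  n1⇒n14 (fail-walked)
[46] read 'a'  n14⇒n9 (fail-walked)
[47] read 'e'  n9⇒n10
[48] read 'a'  n10⇒n11  ** P1@[47:48]
[49] read 'e'  n11⇒n12
[50] read 'd'  n12⇒n13  ** P0@[50:50],P3@[46:50]
[51] read 'e'  n13⇒n2 (fail-walked)
[52] read 'a'  n2⇒n3  ** P1@[51:52]
[53] read 'e'  n3⇒n10 (fail-walked)
[54] read 'a'  n10⇒n11  ** P1@[53:54]
[55] read 'e'  n11⇒n12
[56] read 'd'  n12⇒n13  ** P0@[56:56],P3@[52:56]
[57] read 'd'  n13⇒n1 (fail-walked)  ** P0@[57:57]
[58] read 'c'  n1⇒n4 (fail-walked)
[59] read 'd'  n4⇒n5  ** P0@[59:59]
[60] read 'b'  n5⇒n6
[61] read 'b'  n6⇒n7
[62] read 'c'  n7⇒n8  ** P2@[58:62]

Matches: [[2,0],[2,6],[7,0],[7,6],[13,0],[13,5],[13,6],[17,4],[20,1],[26,0],[26,5],[26,6],[27,0],[28,0],[30,0],[34,0],[37,2],[39,0],[41,1],[44,0],[48,1],[50,0],[50,3],[52,1],[54,1],[56,0],[56,3],[57,0],[59,0],[62,2]]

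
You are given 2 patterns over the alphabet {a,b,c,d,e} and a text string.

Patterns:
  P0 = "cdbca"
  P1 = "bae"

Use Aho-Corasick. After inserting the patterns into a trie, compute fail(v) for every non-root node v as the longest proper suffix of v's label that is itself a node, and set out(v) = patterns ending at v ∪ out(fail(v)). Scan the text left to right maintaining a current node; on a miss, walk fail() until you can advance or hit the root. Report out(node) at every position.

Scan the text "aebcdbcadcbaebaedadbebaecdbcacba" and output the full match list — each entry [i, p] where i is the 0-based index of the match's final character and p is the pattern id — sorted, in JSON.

Build automaton:
Trie (insert patterns):
  n0 'ε': b→6 c→1
  n1 'c': d→2
  n2 'cd': b→3
  n3 'cdb': c→4
  n4 'cdbc': a→5
  n5 'cdbca': ·  ←P0
  n6 'b': a→7
  n7 'ba': e→8
  n8 'bae': ·  ←P1

BFS fail/out derivation:
  fail(1) 'c': from fail(0)=0 chase 'c': 0 ⇒ 0;  out=∅∪out(0)=∅
  fail(6) 'b': from fail(0)=0 chase 'b': 0 ⇒ 0;  out=∅∪out(0)=∅
  fail(2) 'cd': from fail(1)=0 chase 'd': 0 ⇒ 0;  out=∅∪out(0)=∅
  fail(7) 'ba': from fail(6)=0 chase 'a': 0 ⇒ 0;  out=∅∪out(0)=∅
  fail(3) 'cdb': from fail(2)=0 chase 'b': 0 ⇒ 6;  out=∅∪out(6)=∅
  fail(8) 'bae': from fail(7)=0 chase 'e': 0 ⇒ 0;  out={1}∪out(0)={1}
  fail(4) 'cdbc': from fail(3)=6 chase 'c': 6→0 ⇒ 1;  out=∅∪out(1)=∅
  fail(5) 'cdbca': from fail(4)=1 chase 'a': 1→0 ⇒ 0;  out={0}∪out(0)={0}

Text stream:
pos 0 'a': at 0
pos 1 'e': at 0
pos 2 'b': at 6
pos 3 'c': at 1 ·f
pos 4 'd': at 2
pos 5 'b': at 3
pos 6 'c': at 4
pos 7 'a': at 5  ** P0@[3:7]
pos 8 'd': at 0 ·f
pos 9 'c': at 1
pos 10 'b': at 6 ·f
pos 11 'a': at 7
pos 12 'e': at 8  ** P1@[10:12]
pos 13 'b': at 6 ·f
pos 14 'a': at 7
pos 15 'e': at 8  ** P1@[13:15]
pos 16 'd': at 0 ·f
pos 17 'a': at 0
pos 18 'd': at 0
pos 19 'b': at 6
pos 20 'e': at 0 ·f
pos 21 'b': at 6
pos 22 'a': at 7
pos 23 'e': at 8  ** P1@[21:23]
pos 24 'c': at 1 ·f
pos 25 'd': at 2
pos 26 'b': at 3
pos 27 'c': at 4
pos 28 'a': at 5  ** P0@[24:28]
pos 29 'c': at 1 ·f
pos 30 'b': at 6 ·f
pos 31 'a': at 7

Result: [[7,0],[12,1],[15,1],[23,1],[28,0]]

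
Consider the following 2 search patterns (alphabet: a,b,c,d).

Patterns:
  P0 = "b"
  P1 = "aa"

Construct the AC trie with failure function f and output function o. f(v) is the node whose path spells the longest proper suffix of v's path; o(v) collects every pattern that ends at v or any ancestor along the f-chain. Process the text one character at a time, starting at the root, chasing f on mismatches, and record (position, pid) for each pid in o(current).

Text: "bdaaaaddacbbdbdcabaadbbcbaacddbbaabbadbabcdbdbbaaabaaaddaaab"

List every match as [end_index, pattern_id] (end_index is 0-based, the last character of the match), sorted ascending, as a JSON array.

Build:
Trie (insert patterns):
  n0 'ε': a→2 b→1
  n1 'b': ·  [P0 ends]
  n2 'a': a→3
  n3 'aa': ·  [P1 ends]

Failure links (BFS by depth):
  fail(1) 'b': from fail(0)=0 chase 'b': 0 ⇒ 0;  out={0}∪out(0)={0}
  fail(2) 'a': from fail(0)=0 chase 'a': 0 ⇒ 0;  out=∅∪out(0)=∅
  fail(3) 'aa': from fail(2)=0 chase 'a': 0 ⇒ 2;  out={1}∪out(2)={1}

Run:
[0] read 'b'  n0⇒n1  ** P0@[0:0]
[1] read 'd'  n1⇒n0 (via fail)
[2] read 'a'  n0⇒n2
[3] read 'a'  n2⇒n3  ** P1@[2:3]
[4] read 'a'  n3⇒n3 (via fail)  ** P1@[3:4]
[5] read 'a'  n3⇒n3 (via fail)  ** P1@[4:5]
[6] read 'd'  n3⇒n0 (via fail)
[7] read 'd'  n0⇒n0
[8] read 'a'  n0⇒n2
[9] read 'c'  n2⇒n0 (via fail)
[10] read 'b'  n0⇒n1  ** P0@[10:10]
[11] read 'b'  n1⇒n1 (via fail)  ** P0@[11:11]
[12] read 'd'  n1⇒n0 (via fail)
[13] read 'b'  n0⇒n1  ** P0@[13:13]
[14] read 'd'  n1⇒n0 (via fail)
[15] read 'c'  n0⇒n0
[16] read 'a'  n0⇒n2
[17] read 'b'  n2⇒n1 (via fail)  ** P0@[17:17]
[18] read 'a'  n1⇒n2 (via fail)
[19] read 'a'  n2⇒n3  ** P1@[18:19]
[20] read 'd'  n3⇒n0 (via fail)
[21] read 'b'  n0⇒n1  ** P0@[21:21]
[22] read 'b'  n1⇒n1 (via fail)  ** P0@[22:22]
[23] read 'c'  n1⇒n0 (via fail)
[24] read 'b'  n0⇒n1  ** P0@[24:24]
[25] read 'a'  n1⇒n2 (via fail)
[26] read 'a'  n2⇒n3  ** P1@[25:26]
[27] read 'c'  n3⇒n0 (via fail)
[28] read 'd'  n0⇒n0
[29] read 'd'  n0⇒n0
[30] read 'b'  n0⇒n1  ** P0@[30:30]
[31] read 'b'  n1⇒n1 (via fail)  ** P0@[31:31]
[32] read 'a'  n1⇒n2 (via fail)
[33] read 'a'  n2⇒n3  ** P1@[32:33]
[34] read 'b'  n3⇒n1 (via fail)  ** P0@[34:34]
[35] read 'b'  n1⇒n1 (via fail)  ** P0@[35:35]
[36] read 'a'  n1⇒n2 (via fail)
[37] read 'd'  n2⇒n0 (via fail)
[38] read 'b'  n0⇒n1  ** P0@[38:38]
[39] read 'a'  n1⇒n2 (via fail)
[40] read 'b'  n2⇒n1 (via fail)  ** P0@[40:40]
[41] read 'c'  n1⇒n0 (via fail)
[42] read 'd'  n0⇒n0
[43] read 'b'  n0⇒n1  ** P0@[43:43]
[44] read 'd'  n1⇒n0 (via fail)
[45] read 'b'  n0⇒n1  ** P0@[45:45]
[46] read 'b'  n1⇒n1 (via fail)  ** P0@[46:46]
[47] read 'a'  n1⇒n2 (via fail)
[48] read 'a'  n2⇒n3  ** P1@[47:48]
[49] read 'a'  n3⇒n3 (via fail)  ** P1@[48:49]
[50] read 'b'  n3⇒n1 (via fail)  ** P0@[50:50]
[51] read 'a'  n1⇒n2 (via fail)
[52] read 'a'  n2⇒n3  ** P1@[51:52]
[53] read 'a'  n3⇒n3 (via fail)  ** P1@[52:53]
[54] read 'd'  n3⇒n0 (via fail)
[55] read 'd'  n0⇒n0
[56] read 'a'  n0⇒n2
[57] read 'a'  n2⇒n3  ** P1@[56:57]
[58] read 'a'  n3⇒n3 (via fail)  ** P1@[57:58]
[59] read 'b'  n3⇒n1 (via fail)  ** P0@[59:59]

Matches: [[0,0],[3,1],[4,1],[5,1],[10,0],[11,0],[13,0],[17,0],[19,1],[21,0],[22,0],[24,0],[26,1],[30,0],[31,0],[33,1],[34,0],[35,0],[38,0],[40,0],[43,0],[45,0],[46,0],[48,1],[49,1],[50,0],[52,1],[53,1],[57,1],[58,1],[59,0]]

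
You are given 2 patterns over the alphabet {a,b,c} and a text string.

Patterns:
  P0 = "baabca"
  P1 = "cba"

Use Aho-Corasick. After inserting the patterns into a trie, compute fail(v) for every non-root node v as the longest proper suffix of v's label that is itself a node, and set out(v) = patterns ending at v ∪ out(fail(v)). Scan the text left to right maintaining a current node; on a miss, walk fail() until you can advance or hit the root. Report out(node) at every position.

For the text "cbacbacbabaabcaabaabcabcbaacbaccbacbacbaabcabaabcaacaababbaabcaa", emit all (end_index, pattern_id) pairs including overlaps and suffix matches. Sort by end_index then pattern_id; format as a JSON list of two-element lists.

Construct AC machine:
Trie (insert patterns):
  n0 'ε': b→1 c→7
  n1 'b': a→2
  n2 'ba': a→3
  n3 'baa': b→4
  n4 'baab': c→5
  n5 'baabc': a→6
  n6 'baabca': ·  [P0 ends]
  n7 'c': b→8
  n8 'cb': a→9
  n9 'cba': ·  [P1 ends]

BFS fail/out derivation:
  n1('b'): parent n0 fail=0; on 'b' 0 → fail=0;  out ∅∪∅=∅
  n7('c'): parent n0 fail=0; on 'c' 0 → fail=0;  out ∅∪∅=∅
  n2('ba'): parent n1 fail=0; on 'a' 0 → fail=0;  out ∅∪∅=∅
  n8('cb'): parent n7 fail=0; on 'b' 0 → fail=1;  out ∅∪∅=∅
  n3('baa'): parent n2 fail=0; on 'a' 0 → fail=0;  out ∅∪∅=∅
  n9('cba'): parent n8 fail=1; on 'a' 1 → fail=2;  out {1}∪∅={1}
  n4('baab'): parent n3 fail=0; on 'b' 0 → fail=1;  out ∅∪∅=∅
  n5('baabc'): parent n4 fail=1; on 'c' 1→0 → fail=7;  out ∅∪∅=∅
  n6('baabca'): parent n5 fail=7; on 'a' 7→0 → fail=0;  out {0}∪∅={0}

Text stream:
i=0 'c': node 0→7
i=1 'b': node 7→8
i=2 'a': node 8→9  → match P1@[0:2]
i=3 'c': node 9→7 (fail-walked)
i=4 'b': node 7→8
i=5 'a': node 8→9  → match P1@[3:5]
i=6 'c': node 9→7 (fail-walked)
i=7 'b': node 7→8
i=8 'a': node 8→9  → match P1@[6:8]
i=9 'b': node 9→1 (fail-walked)
i=10 'a': node 1→2
i=11 'a': node 2→3
i=12 'b': node 3→4
i=13 'c': node 4→5
i=14 'a': node 5→6  → match P0@[9:14]
i=15 'a': node 6→0 (fail-walked)
i=16 'b': node 0→1
i=17 'a': node 1→2
i=18 'a': node 2→3
i=19 'b': node 3→4
i=20 'c': node 4→5
i=21 'a': node 5→6  → match P0@[16:21]
i=22 'b': node 6→1 (fail-walked)
i=23 'c': node 1→7 (fail-walked)
i=24 'b': node 7→8
i=25 'a': node 8→9  → match P1@[23:25]
i=26 'a': node 9→3 (fail-walked)
i=27 'c': node 3→7 (fail-walked)
i=28 'b': node 7→8
i=29 'a': node 8→9  → match P1@[27:29]
i=30 'c': node 9→7 (fail-walked)
i=31 'c': node 7→7 (fail-walked)
i=32 'b': node 7→8
i=33 'a': node 8→9  → match P1@[31:33]
i=34 'c': node 9→7 (fail-walked)
i=35 'b': node 7→8
i=36 'a': node 8→9  → match P1@[34:36]
i=37 'c': node 9→7 (fail-walked)
i=38 'b': node 7→8
i=39 'a': node 8→9  → match P1@[37:39]
i=40 'a': node 9→3 (fail-walked)
i=41 'b': node 3→4
i=42 'c': node 4→5
i=43 'a': node 5→6  → match P0@[38:43]
i=44 'b': node 6→1 (fail-walked)
i=45 'a': node 1→2
i=46 'a': node 2→3
i=47 'b': node 3→4
i=48 'c': node 4→5
i=49 'a': node 5→6  → match P0@[44:49]
i=50 'a': node 6→0 (fail-walked)
i=51 'c': node 0→7
i=52 'a': node 7→0 (fail-walked)
i=53 'a': node 0→0
i=54 'b': node 0→1
i=55 'a': node 1→2
i=56 'b': node 2→1 (fail-walked)
i=57 'b': node 1→1 (fail-walked)
i=58 'a': node 1→2
i=59 'a': node 2→3
i=60 'b': node 3→4
i=61 'c': node 4→5
i=62 'a': node 5→6  → match P0@[57:62]
i=63 'a': node 6→0 (fail-walked)

Matches: [[2,1],[5,1],[8,1],[14,0],[21,0],[25,1],[29,1],[33,1],[36,1],[39,1],[43,0],[49,0],[62,0]]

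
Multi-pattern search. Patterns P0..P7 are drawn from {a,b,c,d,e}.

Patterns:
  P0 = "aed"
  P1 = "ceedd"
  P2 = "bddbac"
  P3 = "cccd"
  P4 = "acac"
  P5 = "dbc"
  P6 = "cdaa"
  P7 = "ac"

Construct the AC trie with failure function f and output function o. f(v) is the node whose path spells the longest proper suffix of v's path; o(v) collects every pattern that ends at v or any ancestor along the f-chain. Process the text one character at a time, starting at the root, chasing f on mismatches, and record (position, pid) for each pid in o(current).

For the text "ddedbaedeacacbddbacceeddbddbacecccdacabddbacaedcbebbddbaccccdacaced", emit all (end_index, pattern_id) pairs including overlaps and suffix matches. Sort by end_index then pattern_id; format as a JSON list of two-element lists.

Build automaton:
Trie nodes:
  n0 'ε': a→1 b→9 c→4 d→21
  n1 'a': c→18 e→2
  n2 'ae': d→3
  n3 'aed': ·  ←P0
  n4 'c': c→15 d→24 e→5
  n5 'ce': e→6
  n6 'cee': d→7
  n7 'ceed': d→8
  n8 'ceedd': ·  ←P1
  n9 'b': d→10
  n10 'bd': d→11
  n11 'bdd': b→12
  n12 'bddb': a→13
  n13 'bddba': c→14
  n14 'bddbac': ·  ←P2
  n15 'cc': c→16
  n16 'ccc': d→17
  n17 'cccd': ·  ←P3
  n18 'ac': a→19  ←P7
  n19 'aca': c→20
  n20 'acac': ·  ←P4
  n21 'd': b→22
  n22 'db': c→23
  n23 'dbc': ·  ←P5
  n24 'cd': a→25
  n25 'cda': a→26
  n26 'cdaa': ·  ←P6

BFS fail/out derivation:
  n1('a'): parent n0 fail=0; on 'a' 0 → fail=0;  out ∅∪∅=∅
  n4('c'): parent n0 fail=0; on 'c' 0 → fail=0;  out ∅∪∅=∅
  n9('b'): parent n0 fail=0; on 'b' 0 → fail=0;  out ∅∪∅=∅
  n21('d'): parent n0 fail=0; on 'd' 0 → fail=0;  out ∅∪∅=∅
  n2('ae'): parent n1 fail=0; on 'e' 0 → fail=0;  out ∅∪∅=∅
  n5('ce'): parent n4 fail=0; on 'e' 0 → fail=0;  out ∅∪∅=∅
  n10('bd'): parent n9 fail=0; on 'd' 0 → fail=21;  out ∅∪∅=∅
  n15('cc'): parent n4 fail=0; on 'c' 0 → fail=4;  out ∅∪∅=∅
  n18('ac'): parent n1 fail=0; on 'c' 0 → fail=4;  out {7}∪∅={7}
  n22('db'): parent n21 fail=0; on 'b' 0 → fail=9;  out ∅∪∅=∅
  n24('cd'): parent n4 fail=0; on 'd' 0 → fail=21;  out ∅∪∅=∅
  n3('aed'): parent n2 fail=0; on 'd' 0 → fail=21;  out {0}∪∅={0}
  n6('cee'): parent n5 fail=0; on 'e' 0 → fail=0;  out ∅∪∅=∅
  n11('bdd'): parent n10 fail=21; on 'd' 21→0 → fail=21;  out ∅∪∅=∅
  n16('ccc'): parent n15 fail=4; on 'c' 4 → fail=15;  out ∅∪∅=∅
  n19('aca'): parent n18 fail=4; on 'a' 4→0 → fail=1;  out ∅∪∅=∅
  n23('dbc'): parent n22 fail=9; on 'c' 9→0 → fail=4;  out {5}∪∅={5}
  n25('cda'): parent n24 fail=21; on 'a' 21→0 → fail=1;  out ∅∪∅=∅
  n7('ceed'): parent n6 fail=0; on 'd' 0 → fail=21;  out ∅∪∅=∅
  n12('bddb'): parent n11 fail=21; on 'b' 21 → fail=22;  out ∅∪∅=∅
  n17('cccd'): parent n16 fail=15; on 'd' 15→4 → fail=24;  out {3}∪∅={3}
  n20('acac'): parent n19 fail=1; on 'c' 1 → fail=18;  out {4}∪{7}={4,7}
  n26('cdaa'): parent n25 fail=1; on 'a' 1→0 → fail=1;  out {6}∪∅={6}
  n8('ceedd'): parent n7 fail=21; on 'd' 21→0 → fail=21;  out {1}∪∅={1}
  n13('bddba'): parent n12 fail=22; on 'a' 22→9→0 → fail=1;  out ∅∪∅=∅
  n14('bddbac'): parent n13 fail=1; on 'c' 1 → fail=18;  out {2}∪{7}={2,7}

Text stream:
pos 0 'd': at 21
pos 1 'd': at 21 ·f
pos 2 'e': at 0 ·f
pos 3 'd': at 21
pos 4 'b': at 22
pos 5 'a': at 1 ·f
pos 6 'e': at 2
pos 7 'd': at 3  emit P0@[5:7]
pos 8 'e': at 0 ·f
pos 9 'a': at 1
pos 10 'c': at 18  emit P7@[9:10]
pos 11 'a': at 19
pos 12 'c': at 20  emit P4@[9:12],P7@[11:12]
pos 13 'b': at 9 ·f
pos 14 'd': at 10
pos 15 'd': at 11
pos 16 'b': at 12
pos 17 'a': at 13
pos 18 'c': at 14  emit P2@[13:18],P7@[17:18]
pos 19 'c': at 15 ·f
pos 20 'e': at 5 ·f
pos 21 'e': at 6
pos 22 'd': at 7
pos 23 'd': at 8  emit P1@[19:23]
pos 24 'b': at 22 ·f
pos 25 'd': at 10 ·f
pos 26 'd': at 11
pos 27 'b': at 12
pos 28 'a': at 13
pos 29 'c': at 14  emit P2@[24:29],P7@[28:29]
pos 30 'e': at 5 ·f
pos 31 'c': at 4 ·f
pos 32 'c': at 15
pos 33 'c': at 16
pos 34 'd': at 17  emit P3@[31:34]
pos 35 'a': at 25 ·f
pos 36 'c': at 18 ·f  emit P7@[35:36]
pos 37 'a': at 19
pos 38 'b': at 9 ·f
pos 39 'd': at 10
pos 40 'd': at 11
pos 41 'b': at 12
pos 42 'a': at 13
pos 43 'c': at 14  emit P2@[38:43],P7@[42:43]
pos 44 'a': at 19 ·f
pos 45 'e': at 2 ·f
pos 46 'd': at 3  emit P0@[44:46]
pos 47 'c': at 4 ·f
pos 48 'b': at 9 ·f
pos 49 'e': at 0 ·f
pos 50 'b': at 9
pos 51 'b': at 9 ·f
pos 52 'd': at 10
pos 53 'd': at 11
pos 54 'b': at 12
pos 55 'a': at 13
pos 56 'c': at 14  emit P2@[51:56],P7@[55:56]
pos 57 'c': at 15 ·f
pos 58 'c': at 16
pos 59 'c': at 16 ·f
pos 60 'd': at 17  emit P3@[57:60]
pos 61 'a': at 25 ·f
pos 62 'c': at 18 ·f  emit P7@[61:62]
pos 63 'a': at 19
pos 64 'c': at 20  emit P4@[61:64],P7@[63:64]
pos 65 'e': at 5 ·f
pos 66 'd': at 21 ·f

Matches: [[7,0],[10,7],[12,4],[12,7],[18,2],[18,7],[23,1],[29,2],[29,7],[34,3],[36,7],[43,2],[43,7],[46,0],[56,2],[56,7],[60,3],[62,7],[64,4],[64,7]]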